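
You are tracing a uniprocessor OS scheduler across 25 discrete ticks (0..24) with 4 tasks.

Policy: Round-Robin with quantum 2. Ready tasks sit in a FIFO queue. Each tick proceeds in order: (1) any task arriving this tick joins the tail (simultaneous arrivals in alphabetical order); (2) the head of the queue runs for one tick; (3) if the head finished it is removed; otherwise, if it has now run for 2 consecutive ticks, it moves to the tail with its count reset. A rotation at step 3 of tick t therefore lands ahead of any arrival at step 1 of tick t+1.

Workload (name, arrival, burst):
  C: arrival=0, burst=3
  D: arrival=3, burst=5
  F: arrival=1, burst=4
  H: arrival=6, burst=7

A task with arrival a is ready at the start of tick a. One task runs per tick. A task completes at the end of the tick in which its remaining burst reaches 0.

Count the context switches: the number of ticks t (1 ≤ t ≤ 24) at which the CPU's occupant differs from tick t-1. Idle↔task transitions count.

context switches = 10

t=0: queue=[C] q_used=0 → run C
t=1: queue=[C,F] q_used=1 → run C
t=2: queue=[F,C] q_used=0 → run F
t=3: queue=[F,C,D] q_used=1 → run F
t=4: queue=[C,D,F] q_used=0 → run C
t=5: queue=[D,F] q_used=0 → run D
t=6: queue=[D,F,H] q_used=1 → run D
t=7: queue=[F,H,D] q_used=0 → run F
t=8: queue=[F,H,D] q_used=1 → run F
t=9: queue=[H,D] q_used=0 → run H
t=10: queue=[H,D] q_used=1 → run H
t=11: queue=[D,H] q_used=0 → run D
t=12: queue=[D,H] q_used=1 → run D
t=13: queue=[H,D] q_used=0 → run H
t=14: queue=[H,D] q_used=1 → run H
t=15: queue=[D,H] q_used=0 → run D
t=16: queue=[H] q_used=0 → run H
t=17: queue=[H] q_used=1 → run H
t=18: queue=[H] q_used=0 → run H
t=19: (idle)
t=20: (idle)
t=21: (idle)
t=22: (idle)
t=23: (idle)
t=24: (idle)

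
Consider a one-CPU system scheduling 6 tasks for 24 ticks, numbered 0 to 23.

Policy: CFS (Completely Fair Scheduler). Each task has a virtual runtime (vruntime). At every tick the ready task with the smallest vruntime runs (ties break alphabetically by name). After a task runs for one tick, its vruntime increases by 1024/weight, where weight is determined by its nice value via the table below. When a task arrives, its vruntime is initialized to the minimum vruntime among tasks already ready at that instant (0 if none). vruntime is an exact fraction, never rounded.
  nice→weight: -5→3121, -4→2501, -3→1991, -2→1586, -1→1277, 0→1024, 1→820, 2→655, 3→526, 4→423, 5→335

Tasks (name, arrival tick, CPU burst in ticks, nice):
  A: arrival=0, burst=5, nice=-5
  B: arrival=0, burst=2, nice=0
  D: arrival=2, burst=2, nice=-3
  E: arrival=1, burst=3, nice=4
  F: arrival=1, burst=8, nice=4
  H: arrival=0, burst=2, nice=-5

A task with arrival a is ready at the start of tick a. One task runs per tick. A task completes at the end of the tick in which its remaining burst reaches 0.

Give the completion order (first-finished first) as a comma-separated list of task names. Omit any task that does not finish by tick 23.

completion order = H, D, B, A, E, F

t=0: vr[A=0 B=0 H=0] → run A
t=1: vr[A=1024/3121 B=0 E=0 F=0 H=0] → run B
t=2: vr[A=1024/3121 B=1 D=0 E=0 F=0 H=0] → run D
t=3: vr[A=1024/3121 B=1 D=1024/1991 E=0 F=0 H=0] → run E
t=4: vr[A=1024/3121 B=1 D=1024/1991 E=1024/423 F=0 H=0] → run F
t=5: vr[A=1024/3121 B=1 D=1024/1991 E=1024/423 F=1024/423 H=0] → run H
t=6: vr[A=1024/3121 B=1 D=1024/1991 E=1024/423 F=1024/423 H=1024/3121] → run A
t=7: vr[A=2048/3121 B=1 D=1024/1991 E=1024/423 F=1024/423 H=1024/3121] → run H
t=8: vr[A=2048/3121 B=1 D=1024/1991 E=1024/423 F=1024/423] → run D
t=9: vr[A=2048/3121 B=1 E=1024/423 F=1024/423] → run A
t=10: vr[A=3072/3121 B=1 E=1024/423 F=1024/423] → run A
t=11: vr[A=4096/3121 B=1 E=1024/423 F=1024/423] → run B
t=12: vr[A=4096/3121 E=1024/423 F=1024/423] → run A
t=13: vr[E=1024/423 F=1024/423] → run E
t=14: vr[E=2048/423 F=1024/423] → run F
t=15: vr[E=2048/423 F=2048/423] → run E
t=16: vr[F=2048/423] → run F
t=17: vr[F=1024/141] → run F
t=18: vr[F=4096/423] → run F
t=19: vr[F=5120/423] → run F
t=20: vr[F=2048/141] → run F
t=21: vr[F=7168/423] → run F
t=22: (idle)
t=23: (idle)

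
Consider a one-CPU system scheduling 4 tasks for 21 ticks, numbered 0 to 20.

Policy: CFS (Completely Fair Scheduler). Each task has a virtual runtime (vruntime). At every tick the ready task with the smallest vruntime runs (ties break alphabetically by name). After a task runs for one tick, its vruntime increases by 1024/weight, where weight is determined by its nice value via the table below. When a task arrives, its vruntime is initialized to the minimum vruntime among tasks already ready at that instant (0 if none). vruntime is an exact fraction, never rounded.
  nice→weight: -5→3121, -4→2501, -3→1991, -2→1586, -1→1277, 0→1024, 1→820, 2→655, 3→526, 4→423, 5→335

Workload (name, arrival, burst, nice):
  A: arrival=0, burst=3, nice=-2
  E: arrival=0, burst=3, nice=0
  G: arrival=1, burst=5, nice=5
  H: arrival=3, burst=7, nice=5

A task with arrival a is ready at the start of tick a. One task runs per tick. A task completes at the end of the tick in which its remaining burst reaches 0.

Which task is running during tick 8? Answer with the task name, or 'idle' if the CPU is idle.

running at tick 8 = G

t=0: vr[A=0 E=0] → run A
t=1: vr[A=512/793 E=0 G=0] → run E
t=2: vr[A=512/793 E=1 G=0] → run G
t=3: vr[A=512/793 E=1 G=1024/335 H=512/793] → run A
t=4: vr[A=1024/793 E=1 G=1024/335 H=512/793] → run H
t=5: vr[A=1024/793 E=1 G=1024/335 H=983552/265655] → run E
t=6: vr[A=1024/793 E=2 G=1024/335 H=983552/265655] → run A
t=7: vr[E=2 G=1024/335 H=983552/265655] → run E
t=8: vr[G=1024/335 H=983552/265655] → run G
t=9: vr[G=2048/335 H=983552/265655] → run H
t=10: vr[G=2048/335 H=1795584/265655] → run G
t=11: vr[G=3072/335 H=1795584/265655] → run H
t=12: vr[G=3072/335 H=2607616/265655] → run G
t=13: vr[G=4096/335 H=2607616/265655] → run H
t=14: vr[G=4096/335 H=3419648/265655] → run G
t=15: vr[H=3419648/265655] → run H
t=16: vr[H=846336/53131] → run H
t=17: vr[H=5043712/265655] → run H
t=18: (idle)
t=19: (idle)
t=20: (idle)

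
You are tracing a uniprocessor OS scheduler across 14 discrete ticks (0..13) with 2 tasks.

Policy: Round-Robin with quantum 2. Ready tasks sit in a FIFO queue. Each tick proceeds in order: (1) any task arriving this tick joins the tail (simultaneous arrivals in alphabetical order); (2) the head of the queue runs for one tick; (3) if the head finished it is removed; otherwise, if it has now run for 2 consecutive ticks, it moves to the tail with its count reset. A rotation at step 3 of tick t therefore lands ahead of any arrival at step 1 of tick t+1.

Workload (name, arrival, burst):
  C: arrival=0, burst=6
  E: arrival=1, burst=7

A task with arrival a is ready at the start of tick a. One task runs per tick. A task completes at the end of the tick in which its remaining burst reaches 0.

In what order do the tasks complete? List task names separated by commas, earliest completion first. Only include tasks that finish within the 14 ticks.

completion order = C, E

t=0: queue=[C] q_used=0 → run C
t=1: queue=[C,E] q_used=1 → run C
t=2: queue=[E,C] q_used=0 → run E
t=3: queue=[E,C] q_used=1 → run E
t=4: queue=[C,E] q_used=0 → run C
t=5: queue=[C,E] q_used=1 → run C
t=6: queue=[E,C] q_used=0 → run E
t=7: queue=[E,C] q_used=1 → run E
t=8: queue=[C,E] q_used=0 → run C
t=9: queue=[C,E] q_used=1 → run C
t=10: queue=[E] q_used=0 → run E
t=11: queue=[E] q_used=1 → run E
t=12: queue=[E] q_used=0 → run E
t=13: (idle)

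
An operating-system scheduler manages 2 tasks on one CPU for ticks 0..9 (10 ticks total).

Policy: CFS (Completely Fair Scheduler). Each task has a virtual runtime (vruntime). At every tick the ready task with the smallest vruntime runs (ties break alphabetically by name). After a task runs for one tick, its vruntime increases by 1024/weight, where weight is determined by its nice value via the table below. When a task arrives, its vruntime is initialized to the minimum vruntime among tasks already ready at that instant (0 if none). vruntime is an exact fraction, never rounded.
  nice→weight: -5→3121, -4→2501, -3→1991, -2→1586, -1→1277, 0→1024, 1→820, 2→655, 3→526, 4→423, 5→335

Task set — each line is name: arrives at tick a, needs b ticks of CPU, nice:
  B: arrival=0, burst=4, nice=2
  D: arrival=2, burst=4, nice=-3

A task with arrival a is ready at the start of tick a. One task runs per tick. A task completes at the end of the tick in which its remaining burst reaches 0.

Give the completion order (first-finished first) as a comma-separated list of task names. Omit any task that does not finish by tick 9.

completion order = D, B

t=0: vr[B=0] → run B
t=1: vr[B=1024/655] → run B
t=2: vr[B=2048/655 D=2048/655] → run B
t=3: vr[B=3072/655 D=2048/655] → run D
t=4: vr[B=3072/655 D=4748288/1304105] → run D
t=5: vr[B=3072/655 D=5419008/1304105] → run D
t=6: vr[B=3072/655 D=6089728/1304105] → run D
t=7: vr[B=3072/655] → run B
t=8: (idle)
t=9: (idle)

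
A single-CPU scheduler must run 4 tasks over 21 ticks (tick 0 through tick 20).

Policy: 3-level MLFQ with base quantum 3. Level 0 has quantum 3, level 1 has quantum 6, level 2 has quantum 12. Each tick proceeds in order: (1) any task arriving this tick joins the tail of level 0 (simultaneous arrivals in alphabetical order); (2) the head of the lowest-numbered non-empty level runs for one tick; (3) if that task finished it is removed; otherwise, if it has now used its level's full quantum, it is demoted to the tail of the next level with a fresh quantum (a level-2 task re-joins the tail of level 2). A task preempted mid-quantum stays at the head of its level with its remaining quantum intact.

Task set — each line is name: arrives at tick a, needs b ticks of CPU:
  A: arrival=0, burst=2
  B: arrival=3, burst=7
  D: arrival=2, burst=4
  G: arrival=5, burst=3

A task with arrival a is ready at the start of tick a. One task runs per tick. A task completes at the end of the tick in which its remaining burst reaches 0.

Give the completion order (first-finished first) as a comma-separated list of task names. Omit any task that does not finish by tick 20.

completion order = A, G, D, B

t=0: L0/L1/L2 = A/-/- → run A
t=1: L0/L1/L2 = A/-/- → run A
t=2: L0/L1/L2 = D/-/- → run D
t=3: L0/L1/L2 = DB/-/- → run D
t=4: L0/L1/L2 = DB/-/- → run D
t=5: L0/L1/L2 = BG/D/- → run B
t=6: L0/L1/L2 = BG/D/- → run B
t=7: L0/L1/L2 = BG/D/- → run B
t=8: L0/L1/L2 = G/DB/- → run G
t=9: L0/L1/L2 = G/DB/- → run G
t=10: L0/L1/L2 = G/DB/- → run G
t=11: L0/L1/L2 = -/DB/- → run D
t=12: L0/L1/L2 = -/B/- → run B
t=13: L0/L1/L2 = -/B/- → run B
t=14: L0/L1/L2 = -/B/- → run B
t=15: L0/L1/L2 = -/B/- → run B
t=16: (idle)
t=17: (idle)
t=18: (idle)
t=19: (idle)
t=20: (idle)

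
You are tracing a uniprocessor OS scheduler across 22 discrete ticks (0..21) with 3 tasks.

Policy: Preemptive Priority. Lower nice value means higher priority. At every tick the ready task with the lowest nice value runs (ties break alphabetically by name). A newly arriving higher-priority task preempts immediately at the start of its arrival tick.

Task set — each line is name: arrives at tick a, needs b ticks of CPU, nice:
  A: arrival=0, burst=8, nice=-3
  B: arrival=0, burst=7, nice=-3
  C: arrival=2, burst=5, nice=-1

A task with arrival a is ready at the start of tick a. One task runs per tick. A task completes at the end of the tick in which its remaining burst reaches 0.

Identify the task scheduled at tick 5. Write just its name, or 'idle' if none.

t=0: ready={A,B} → run A
t=1: ready={A,B} → run A
t=2: ready={A,B,C} → run A
t=3: ready={A,B,C} → run A
t=4: ready={A,B,C} → run A
t=5: ready={A,B,C} → run A
t=6: ready={A,B,C} → run A
t=7: ready={A,B,C} → run A
t=8: ready={B,C} → run B
t=9: ready={B,C} → run B
t=10: ready={B,C} → run B
t=11: ready={B,C} → run B
t=12: ready={B,C} → run B
t=13: ready={B,C} → run B
t=14: ready={B,C} → run B
t=15: ready={C} → run C
t=16: ready={C} → run C
t=17: ready={C} → run C
t=18: ready={C} → run C
t=19: ready={C} → run C
t=20: (idle)
t=21: (idle)

running at tick 5 = A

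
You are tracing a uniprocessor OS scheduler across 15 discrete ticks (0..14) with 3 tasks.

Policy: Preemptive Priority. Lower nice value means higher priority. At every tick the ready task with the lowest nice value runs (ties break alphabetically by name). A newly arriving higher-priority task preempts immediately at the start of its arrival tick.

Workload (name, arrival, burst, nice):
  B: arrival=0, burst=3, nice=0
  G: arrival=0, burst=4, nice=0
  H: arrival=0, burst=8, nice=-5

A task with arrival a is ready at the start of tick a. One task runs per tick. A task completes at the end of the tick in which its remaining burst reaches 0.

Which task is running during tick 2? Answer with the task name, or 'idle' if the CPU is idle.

t=0: ready={B,G,H} → run H
t=1: ready={B,G,H} → run H
t=2: ready={B,G,H} → run H
t=3: ready={B,G,H} → run H
t=4: ready={B,G,H} → run H
t=5: ready={B,G,H} → run H
t=6: ready={B,G,H} → run H
t=7: ready={B,G,H} → run H
t=8: ready={B,G} → run B
t=9: ready={B,G} → run B
t=10: ready={B,G} → run B
t=11: ready={G} → run G
t=12: ready={G} → run G
t=13: ready={G} → run G
t=14: ready={G} → run G

running at tick 2 = H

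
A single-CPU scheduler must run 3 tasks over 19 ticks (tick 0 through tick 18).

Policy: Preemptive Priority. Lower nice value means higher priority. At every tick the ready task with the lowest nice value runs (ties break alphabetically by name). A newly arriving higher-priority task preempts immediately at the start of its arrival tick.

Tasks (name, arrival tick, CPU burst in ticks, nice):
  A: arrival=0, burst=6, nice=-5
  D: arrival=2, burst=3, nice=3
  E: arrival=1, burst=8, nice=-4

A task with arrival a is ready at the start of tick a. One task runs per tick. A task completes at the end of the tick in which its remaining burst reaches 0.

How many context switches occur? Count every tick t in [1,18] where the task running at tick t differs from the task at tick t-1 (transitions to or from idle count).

t=0: ready={A} → run A
t=1: ready={A,E} → run A
t=2: ready={A,D,E} → run A
t=3: ready={A,D,E} → run A
t=4: ready={A,D,E} → run A
t=5: ready={A,D,E} → run A
t=6: ready={D,E} → run E
t=7: ready={D,E} → run E
t=8: ready={D,E} → run E
t=9: ready={D,E} → run E
t=10: ready={D,E} → run E
t=11: ready={D,E} → run E
t=12: ready={D,E} → run E
t=13: ready={D,E} → run E
t=14: ready={D} → run D
t=15: ready={D} → run D
t=16: ready={D} → run D
t=17: (idle)
t=18: (idle)

context switches = 3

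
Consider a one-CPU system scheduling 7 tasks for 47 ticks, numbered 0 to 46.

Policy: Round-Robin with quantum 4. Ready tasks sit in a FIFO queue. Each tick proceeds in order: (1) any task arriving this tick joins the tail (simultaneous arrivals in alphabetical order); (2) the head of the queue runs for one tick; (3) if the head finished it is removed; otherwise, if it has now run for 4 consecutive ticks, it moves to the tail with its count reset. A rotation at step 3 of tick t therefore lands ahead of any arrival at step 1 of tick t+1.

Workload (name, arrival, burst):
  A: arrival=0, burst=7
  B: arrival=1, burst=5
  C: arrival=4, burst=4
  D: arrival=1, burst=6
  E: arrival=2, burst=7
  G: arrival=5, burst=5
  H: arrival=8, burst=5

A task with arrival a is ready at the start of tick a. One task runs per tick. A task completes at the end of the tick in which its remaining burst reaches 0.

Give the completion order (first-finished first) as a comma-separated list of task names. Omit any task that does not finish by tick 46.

t=0: queue=[A] q_used=0 → run A
t=1: queue=[A,B,D] q_used=1 → run A
t=2: queue=[A,B,D,E] q_used=2 → run A
t=3: queue=[A,B,D,E] q_used=3 → run A
t=4: queue=[B,D,E,A,C] q_used=0 → run B
t=5: queue=[B,D,E,A,C,G] q_used=1 → run B
t=6: queue=[B,D,E,A,C,G] q_used=2 → run B
t=7: queue=[B,D,E,A,C,G] q_used=3 → run B
t=8: queue=[D,E,A,C,G,B,H] q_used=0 → run D
t=9: queue=[D,E,A,C,G,B,H] q_used=1 → run D
t=10: queue=[D,E,A,C,G,B,H] q_used=2 → run D
t=11: queue=[D,E,A,C,G,B,H] q_used=3 → run D
t=12: queue=[E,A,C,G,B,H,D] q_used=0 → run E
t=13: queue=[E,A,C,G,B,H,D] q_used=1 → run E
t=14: queue=[E,A,C,G,B,H,D] q_used=2 → run E
t=15: queue=[E,A,C,G,B,H,D] q_used=3 → run E
t=16: queue=[A,C,G,B,H,D,E] q_used=0 → run A
t=17: queue=[A,C,G,B,H,D,E] q_used=1 → run A
t=18: queue=[A,C,G,B,H,D,E] q_used=2 → run A
t=19: queue=[C,G,B,H,D,E] q_used=0 → run C
t=20: queue=[C,G,B,H,D,E] q_used=1 → run C
t=21: queue=[C,G,B,H,D,E] q_used=2 → run C
t=22: queue=[C,G,B,H,D,E] q_used=3 → run C
t=23: queue=[G,B,H,D,E] q_used=0 → run G
t=24: queue=[G,B,H,D,E] q_used=1 → run G
t=25: queue=[G,B,H,D,E] q_used=2 → run G
t=26: queue=[G,B,H,D,E] q_used=3 → run G
t=27: queue=[B,H,D,E,G] q_used=0 → run B
t=28: queue=[H,D,E,G] q_used=0 → run H
t=29: queue=[H,D,E,G] q_used=1 → run H
t=30: queue=[H,D,E,G] q_used=2 → run H
t=31: queue=[H,D,E,G] q_used=3 → run H
t=32: queue=[D,E,G,H] q_used=0 → run D
t=33: queue=[D,E,G,H] q_used=1 → run D
t=34: queue=[E,G,H] q_used=0 → run E
t=35: queue=[E,G,H] q_used=1 → run E
t=36: queue=[E,G,H] q_used=2 → run E
t=37: queue=[G,H] q_used=0 → run G
t=38: queue=[H] q_used=0 → run H
t=39: (idle)
t=40: (idle)
t=41: (idle)
t=42: (idle)
t=43: (idle)
t=44: (idle)
t=45: (idle)
t=46: (idle)

completion order = A, C, B, D, E, G, H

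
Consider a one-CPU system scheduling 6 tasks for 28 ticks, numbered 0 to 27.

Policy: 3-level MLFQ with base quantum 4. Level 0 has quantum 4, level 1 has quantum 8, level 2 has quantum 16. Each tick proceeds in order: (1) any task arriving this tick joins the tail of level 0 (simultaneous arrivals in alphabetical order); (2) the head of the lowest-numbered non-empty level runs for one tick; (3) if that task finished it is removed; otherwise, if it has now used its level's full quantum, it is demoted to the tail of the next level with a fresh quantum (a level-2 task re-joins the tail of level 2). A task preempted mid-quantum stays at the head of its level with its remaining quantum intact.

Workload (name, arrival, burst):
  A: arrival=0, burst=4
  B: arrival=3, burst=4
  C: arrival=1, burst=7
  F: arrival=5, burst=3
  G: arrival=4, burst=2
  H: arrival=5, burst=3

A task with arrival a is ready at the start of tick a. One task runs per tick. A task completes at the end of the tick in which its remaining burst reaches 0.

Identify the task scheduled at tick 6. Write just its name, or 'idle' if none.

t=0: L0/L1/L2 = A/-/- → run A
t=1: L0/L1/L2 = AC/-/- → run A
t=2: L0/L1/L2 = AC/-/- → run A
t=3: L0/L1/L2 = ACB/-/- → run A
t=4: L0/L1/L2 = CBG/-/- → run C
t=5: L0/L1/L2 = CBGFH/-/- → run C
t=6: L0/L1/L2 = CBGFH/-/- → run C
t=7: L0/L1/L2 = CBGFH/-/- → run C
t=8: L0/L1/L2 = BGFH/C/- → run B
t=9: L0/L1/L2 = BGFH/C/- → run B
t=10: L0/L1/L2 = BGFH/C/- → run B
t=11: L0/L1/L2 = BGFH/C/- → run B
t=12: L0/L1/L2 = GFH/C/- → run G
t=13: L0/L1/L2 = GFH/C/- → run G
t=14: L0/L1/L2 = FH/C/- → run F
t=15: L0/L1/L2 = FH/C/- → run F
t=16: L0/L1/L2 = FH/C/- → run F
t=17: L0/L1/L2 = H/C/- → run H
t=18: L0/L1/L2 = H/C/- → run H
t=19: L0/L1/L2 = H/C/- → run H
t=20: L0/L1/L2 = -/C/- → run C
t=21: L0/L1/L2 = -/C/- → run C
t=22: L0/L1/L2 = -/C/- → run C
t=23: (idle)
t=24: (idle)
t=25: (idle)
t=26: (idle)
t=27: (idle)

running at tick 6 = C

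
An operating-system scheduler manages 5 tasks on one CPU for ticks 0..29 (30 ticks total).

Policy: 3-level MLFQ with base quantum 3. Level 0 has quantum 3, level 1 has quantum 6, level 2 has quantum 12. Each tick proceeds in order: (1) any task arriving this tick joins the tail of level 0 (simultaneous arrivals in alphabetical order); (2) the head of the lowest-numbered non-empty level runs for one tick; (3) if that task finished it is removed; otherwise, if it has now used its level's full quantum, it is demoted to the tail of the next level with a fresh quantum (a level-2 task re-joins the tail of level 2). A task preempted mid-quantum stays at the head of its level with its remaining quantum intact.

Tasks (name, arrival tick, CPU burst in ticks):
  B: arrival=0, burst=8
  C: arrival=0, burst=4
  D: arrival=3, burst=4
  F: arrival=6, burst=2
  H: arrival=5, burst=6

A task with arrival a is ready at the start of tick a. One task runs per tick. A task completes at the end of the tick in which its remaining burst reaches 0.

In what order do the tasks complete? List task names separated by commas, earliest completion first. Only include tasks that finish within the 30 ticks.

completion order = F, B, C, D, H

t=0: L0/L1/L2 = BC/-/- → run B
t=1: L0/L1/L2 = BC/-/- → run B
t=2: L0/L1/L2 = BC/-/- → run B
t=3: L0/L1/L2 = CD/B/- → run C
t=4: L0/L1/L2 = CD/B/- → run C
t=5: L0/L1/L2 = CDH/B/- → run C
t=6: L0/L1/L2 = DHF/BC/- → run D
t=7: L0/L1/L2 = DHF/BC/- → run D
t=8: L0/L1/L2 = DHF/BC/- → run D
t=9: L0/L1/L2 = HF/BCD/- → run H
t=10: L0/L1/L2 = HF/BCD/- → run H
t=11: L0/L1/L2 = HF/BCD/- → run H
t=12: L0/L1/L2 = F/BCDH/- → run F
t=13: L0/L1/L2 = F/BCDH/- → run F
t=14: L0/L1/L2 = -/BCDH/- → run B
t=15: L0/L1/L2 = -/BCDH/- → run B
t=16: L0/L1/L2 = -/BCDH/- → run B
t=17: L0/L1/L2 = -/BCDH/- → run B
t=18: L0/L1/L2 = -/BCDH/- → run B
t=19: L0/L1/L2 = -/CDH/- → run C
t=20: L0/L1/L2 = -/DH/- → run D
t=21: L0/L1/L2 = -/H/- → run H
t=22: L0/L1/L2 = -/H/- → run H
t=23: L0/L1/L2 = -/H/- → run H
t=24: (idle)
t=25: (idle)
t=26: (idle)
t=27: (idle)
t=28: (idle)
t=29: (idle)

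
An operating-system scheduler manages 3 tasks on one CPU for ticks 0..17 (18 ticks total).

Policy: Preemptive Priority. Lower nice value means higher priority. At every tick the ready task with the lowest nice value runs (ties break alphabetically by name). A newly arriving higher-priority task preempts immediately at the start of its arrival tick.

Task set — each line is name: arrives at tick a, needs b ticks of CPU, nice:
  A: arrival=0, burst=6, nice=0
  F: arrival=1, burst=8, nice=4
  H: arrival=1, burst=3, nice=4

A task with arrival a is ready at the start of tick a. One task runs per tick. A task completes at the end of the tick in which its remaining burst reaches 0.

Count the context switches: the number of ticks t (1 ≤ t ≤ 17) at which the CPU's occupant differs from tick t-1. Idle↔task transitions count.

t=0: ready={A} → run A
t=1: ready={A,F,H} → run A
t=2: ready={A,F,H} → run A
t=3: ready={A,F,H} → run A
t=4: ready={A,F,H} → run A
t=5: ready={A,F,H} → run A
t=6: ready={F,H} → run F
t=7: ready={F,H} → run F
t=8: ready={F,H} → run F
t=9: ready={F,H} → run F
t=10: ready={F,H} → run F
t=11: ready={F,H} → run F
t=12: ready={F,H} → run F
t=13: ready={F,H} → run F
t=14: ready={H} → run H
t=15: ready={H} → run H
t=16: ready={H} → run H
t=17: (idle)

context switches = 3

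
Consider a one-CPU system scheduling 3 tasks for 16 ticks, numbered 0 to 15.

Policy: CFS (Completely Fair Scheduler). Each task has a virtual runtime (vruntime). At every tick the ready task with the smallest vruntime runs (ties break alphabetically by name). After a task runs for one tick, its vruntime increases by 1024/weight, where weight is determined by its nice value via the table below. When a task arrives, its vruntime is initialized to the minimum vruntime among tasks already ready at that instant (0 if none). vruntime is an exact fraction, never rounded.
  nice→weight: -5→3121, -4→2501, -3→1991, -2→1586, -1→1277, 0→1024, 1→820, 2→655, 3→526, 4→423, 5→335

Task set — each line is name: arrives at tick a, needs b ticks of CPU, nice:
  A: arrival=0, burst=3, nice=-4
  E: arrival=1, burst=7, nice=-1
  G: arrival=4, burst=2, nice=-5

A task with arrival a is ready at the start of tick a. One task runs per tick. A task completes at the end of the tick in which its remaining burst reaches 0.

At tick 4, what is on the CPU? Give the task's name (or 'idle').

running at tick 4 = E

t=0: vr[A=0] → run A
t=1: vr[A=1024/2501 E=1024/2501] → run A
t=2: vr[A=2048/2501 E=1024/2501] → run E
t=3: vr[A=2048/2501 E=3868672/3193777] → run A
t=4: vr[E=3868672/3193777 G=3868672/3193777] → run E
t=5: vr[E=6429696/3193777 G=3868672/3193777] → run G
t=6: vr[E=6429696/3193777 G=15344552960/9967778017] → run G
t=7: vr[E=6429696/3193777] → run E
t=8: vr[E=8990720/3193777] → run E
t=9: vr[E=11551744/3193777] → run E
t=10: vr[E=14112768/3193777] → run E
t=11: vr[E=16673792/3193777] → run E
t=12: (idle)
t=13: (idle)
t=14: (idle)
t=15: (idle)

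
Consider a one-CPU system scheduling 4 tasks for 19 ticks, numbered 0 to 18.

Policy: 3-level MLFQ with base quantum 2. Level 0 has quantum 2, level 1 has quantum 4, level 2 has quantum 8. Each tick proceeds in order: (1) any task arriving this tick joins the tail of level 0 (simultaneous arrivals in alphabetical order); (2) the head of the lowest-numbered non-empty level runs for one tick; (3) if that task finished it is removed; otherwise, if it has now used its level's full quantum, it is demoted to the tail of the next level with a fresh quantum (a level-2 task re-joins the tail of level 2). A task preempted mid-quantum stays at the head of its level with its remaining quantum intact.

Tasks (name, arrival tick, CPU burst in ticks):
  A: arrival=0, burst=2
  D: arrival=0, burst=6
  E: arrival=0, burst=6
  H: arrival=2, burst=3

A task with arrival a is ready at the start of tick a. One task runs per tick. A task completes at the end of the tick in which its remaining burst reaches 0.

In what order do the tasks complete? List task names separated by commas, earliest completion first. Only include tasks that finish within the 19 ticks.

t=0: L0/L1/L2 = ADE/-/- → run A
t=1: L0/L1/L2 = ADE/-/- → run A
t=2: L0/L1/L2 = DEH/-/- → run D
t=3: L0/L1/L2 = DEH/-/- → run D
t=4: L0/L1/L2 = EH/D/- → run E
t=5: L0/L1/L2 = EH/D/- → run E
t=6: L0/L1/L2 = H/DE/- → run H
t=7: L0/L1/L2 = H/DE/- → run H
t=8: L0/L1/L2 = -/DEH/- → run D
t=9: L0/L1/L2 = -/DEH/- → run D
t=10: L0/L1/L2 = -/DEH/- → run D
t=11: L0/L1/L2 = -/DEH/- → run D
t=12: L0/L1/L2 = -/EH/- → run E
t=13: L0/L1/L2 = -/EH/- → run E
t=14: L0/L1/L2 = -/EH/- → run E
t=15: L0/L1/L2 = -/EH/- → run E
t=16: L0/L1/L2 = -/H/- → run H
t=17: (idle)
t=18: (idle)

completion order = A, D, E, H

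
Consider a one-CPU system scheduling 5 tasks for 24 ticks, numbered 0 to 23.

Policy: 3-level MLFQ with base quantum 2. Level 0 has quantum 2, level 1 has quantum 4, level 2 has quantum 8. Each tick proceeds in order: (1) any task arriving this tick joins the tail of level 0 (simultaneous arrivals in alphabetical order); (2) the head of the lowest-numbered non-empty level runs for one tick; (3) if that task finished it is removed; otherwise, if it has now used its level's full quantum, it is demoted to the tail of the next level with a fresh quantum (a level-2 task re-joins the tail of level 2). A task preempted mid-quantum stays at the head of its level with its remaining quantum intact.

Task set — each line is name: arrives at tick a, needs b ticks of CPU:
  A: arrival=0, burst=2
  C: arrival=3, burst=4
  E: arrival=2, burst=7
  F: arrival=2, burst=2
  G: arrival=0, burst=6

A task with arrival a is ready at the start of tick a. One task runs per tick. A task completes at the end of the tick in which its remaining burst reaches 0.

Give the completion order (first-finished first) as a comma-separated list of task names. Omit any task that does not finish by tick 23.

t=0: L0/L1/L2 = AG/-/- → run A
t=1: L0/L1/L2 = AG/-/- → run A
t=2: L0/L1/L2 = GEF/-/- → run G
t=3: L0/L1/L2 = GEFC/-/- → run G
t=4: L0/L1/L2 = EFC/G/- → run E
t=5: L0/L1/L2 = EFC/G/- → run E
t=6: L0/L1/L2 = FC/GE/- → run F
t=7: L0/L1/L2 = FC/GE/- → run F
t=8: L0/L1/L2 = C/GE/- → run C
t=9: L0/L1/L2 = C/GE/- → run C
t=10: L0/L1/L2 = -/GEC/- → run G
t=11: L0/L1/L2 = -/GEC/- → run G
t=12: L0/L1/L2 = -/GEC/- → run G
t=13: L0/L1/L2 = -/GEC/- → run G
t=14: L0/L1/L2 = -/EC/- → run E
t=15: L0/L1/L2 = -/EC/- → run E
t=16: L0/L1/L2 = -/EC/- → run E
t=17: L0/L1/L2 = -/EC/- → run E
t=18: L0/L1/L2 = -/C/E → run C
t=19: L0/L1/L2 = -/C/E → run C
t=20: L0/L1/L2 = -/-/E → run E
t=21: (idle)
t=22: (idle)
t=23: (idle)

completion order = A, F, G, C, E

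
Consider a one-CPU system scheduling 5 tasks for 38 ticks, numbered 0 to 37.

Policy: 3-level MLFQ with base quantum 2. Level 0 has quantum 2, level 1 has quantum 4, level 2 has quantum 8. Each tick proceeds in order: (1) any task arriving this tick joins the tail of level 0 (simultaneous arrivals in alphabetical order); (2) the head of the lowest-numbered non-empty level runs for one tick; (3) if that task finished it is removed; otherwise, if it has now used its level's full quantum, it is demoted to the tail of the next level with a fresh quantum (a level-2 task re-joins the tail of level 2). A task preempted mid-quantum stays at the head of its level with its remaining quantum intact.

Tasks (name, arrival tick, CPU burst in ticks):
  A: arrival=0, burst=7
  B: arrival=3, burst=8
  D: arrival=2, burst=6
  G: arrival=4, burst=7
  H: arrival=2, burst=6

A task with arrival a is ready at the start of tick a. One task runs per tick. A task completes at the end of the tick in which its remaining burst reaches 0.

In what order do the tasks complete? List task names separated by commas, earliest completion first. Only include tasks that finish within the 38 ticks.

completion order = D, H, A, B, G

t=0: L0/L1/L2 = A/-/- → run A
t=1: L0/L1/L2 = A/-/- → run A
t=2: L0/L1/L2 = DH/A/- → run D
t=3: L0/L1/L2 = DHB/A/- → run D
t=4: L0/L1/L2 = HBG/AD/- → run H
t=5: L0/L1/L2 = HBG/AD/- → run H
t=6: L0/L1/L2 = BG/ADH/- → run B
t=7: L0/L1/L2 = BG/ADH/- → run B
t=8: L0/L1/L2 = G/ADHB/- → run G
t=9: L0/L1/L2 = G/ADHB/- → run G
t=10: L0/L1/L2 = -/ADHBG/- → run A
t=11: L0/L1/L2 = -/ADHBG/- → run A
t=12: L0/L1/L2 = -/ADHBG/- → run A
t=13: L0/L1/L2 = -/ADHBG/- → run A
t=14: L0/L1/L2 = -/DHBG/A → run D
t=15: L0/L1/L2 = -/DHBG/A → run D
t=16: L0/L1/L2 = -/DHBG/A → run D
t=17: L0/L1/L2 = -/DHBG/A → run D
t=18: L0/L1/L2 = -/HBG/A → run H
t=19: L0/L1/L2 = -/HBG/A → run H
t=20: L0/L1/L2 = -/HBG/A → run H
t=21: L0/L1/L2 = -/HBG/A → run H
t=22: L0/L1/L2 = -/BG/A → run B
t=23: L0/L1/L2 = -/BG/A → run B
t=24: L0/L1/L2 = -/BG/A → run B
t=25: L0/L1/L2 = -/BG/A → run B
t=26: L0/L1/L2 = -/G/AB → run G
t=27: L0/L1/L2 = -/G/AB → run G
t=28: L0/L1/L2 = -/G/AB → run G
t=29: L0/L1/L2 = -/G/AB → run G
t=30: L0/L1/L2 = -/-/ABG → run A
t=31: L0/L1/L2 = -/-/BG → run B
t=32: L0/L1/L2 = -/-/BG → run B
t=33: L0/L1/L2 = -/-/G → run G
t=34: (idle)
t=35: (idle)
t=36: (idle)
t=37: (idle)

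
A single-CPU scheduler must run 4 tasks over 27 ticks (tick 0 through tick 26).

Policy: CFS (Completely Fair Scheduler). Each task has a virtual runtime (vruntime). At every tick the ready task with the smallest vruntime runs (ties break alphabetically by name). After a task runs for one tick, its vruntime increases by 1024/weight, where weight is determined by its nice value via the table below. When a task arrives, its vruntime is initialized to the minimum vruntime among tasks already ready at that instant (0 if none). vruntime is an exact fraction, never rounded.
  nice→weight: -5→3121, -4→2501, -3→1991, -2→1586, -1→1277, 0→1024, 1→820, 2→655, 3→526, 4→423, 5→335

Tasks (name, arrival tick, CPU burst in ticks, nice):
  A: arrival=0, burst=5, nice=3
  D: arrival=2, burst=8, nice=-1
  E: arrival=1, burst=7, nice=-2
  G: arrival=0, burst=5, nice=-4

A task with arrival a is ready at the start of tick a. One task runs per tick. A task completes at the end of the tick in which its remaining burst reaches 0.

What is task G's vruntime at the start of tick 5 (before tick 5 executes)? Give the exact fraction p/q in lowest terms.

vruntime(G, start of tick 5) = 2048/2501

t=0: vr[A=0 G=0] → run A
t=1: vr[A=512/263 E=0 G=0] → run E
t=2: vr[A=512/263 D=0 E=512/793 G=0] → run D
t=3: vr[A=512/263 D=1024/1277 E=512/793 G=0] → run G
t=4: vr[A=512/263 D=1024/1277 E=512/793 G=1024/2501] → run G
t=5: vr[A=512/263 D=1024/1277 E=512/793 G=2048/2501] → run E
t=6: vr[A=512/263 D=1024/1277 E=1024/793 G=2048/2501] → run D
t=7: vr[A=512/263 D=2048/1277 E=1024/793 G=2048/2501] → run G
t=8: vr[A=512/263 D=2048/1277 E=1024/793 G=3072/2501] → run G
t=9: vr[A=512/263 D=2048/1277 E=1024/793 G=4096/2501] → run E
t=10: vr[A=512/263 D=2048/1277 E=1536/793 G=4096/2501] → run D
t=11: vr[A=512/263 D=3072/1277 E=1536/793 G=4096/2501] → run G
t=12: vr[A=512/263 D=3072/1277 E=1536/793] → run E
t=13: vr[A=512/263 D=3072/1277 E=2048/793] → run A
t=14: vr[A=1024/263 D=3072/1277 E=2048/793] → run D
t=15: vr[A=1024/263 D=4096/1277 E=2048/793] → run E
t=16: vr[A=1024/263 D=4096/1277 E=2560/793] → run D
t=17: vr[A=1024/263 D=5120/1277 E=2560/793] → run E
t=18: vr[A=1024/263 D=5120/1277 E=3072/793] → run E
t=19: vr[A=1024/263 D=5120/1277] → run A
t=20: vr[A=1536/263 D=5120/1277] → run D
t=21: vr[A=1536/263 D=6144/1277] → run D
t=22: vr[A=1536/263 D=7168/1277] → run D
t=23: vr[A=1536/263] → run A
t=24: vr[A=2048/263] → run A
t=25: (idle)
t=26: (idle)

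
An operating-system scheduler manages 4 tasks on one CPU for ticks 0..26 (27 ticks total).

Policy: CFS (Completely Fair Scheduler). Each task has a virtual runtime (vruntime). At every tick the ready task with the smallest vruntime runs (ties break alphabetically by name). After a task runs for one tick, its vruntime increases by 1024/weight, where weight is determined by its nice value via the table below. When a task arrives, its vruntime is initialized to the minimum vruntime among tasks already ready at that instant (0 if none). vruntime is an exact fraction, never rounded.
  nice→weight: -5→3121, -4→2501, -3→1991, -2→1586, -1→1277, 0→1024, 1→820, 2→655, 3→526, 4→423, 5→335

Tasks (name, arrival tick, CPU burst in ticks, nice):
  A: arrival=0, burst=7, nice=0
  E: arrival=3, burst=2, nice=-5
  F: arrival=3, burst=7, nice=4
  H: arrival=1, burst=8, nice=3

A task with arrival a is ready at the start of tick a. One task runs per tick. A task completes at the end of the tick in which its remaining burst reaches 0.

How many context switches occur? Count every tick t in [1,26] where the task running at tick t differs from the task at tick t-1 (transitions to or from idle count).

t=0: vr[A=0] → run A
t=1: vr[A=1 H=1] → run A
t=2: vr[A=2 H=1] → run H
t=3: vr[A=2 E=2 F=2 H=775/263] → run A
t=4: vr[A=3 E=2 F=2 H=775/263] → run E
t=5: vr[A=3 E=7266/3121 F=2 H=775/263] → run F
t=6: vr[A=3 E=7266/3121 F=1870/423 H=775/263] → run E
t=7: vr[A=3 F=1870/423 H=775/263] → run H
t=8: vr[A=3 F=1870/423 H=1287/263] → run A
t=9: vr[A=4 F=1870/423 H=1287/263] → run A
t=10: vr[A=5 F=1870/423 H=1287/263] → run F
t=11: vr[A=5 F=2894/423 H=1287/263] → run H
t=12: vr[A=5 F=2894/423 H=1799/263] → run A
t=13: vr[A=6 F=2894/423 H=1799/263] → run A
t=14: vr[F=2894/423 H=1799/263] → run H
t=15: vr[F=2894/423 H=2311/263] → run F
t=16: vr[F=1306/141 H=2311/263] → run H
t=17: vr[F=1306/141 H=2823/263] → run F
t=18: vr[F=4942/423 H=2823/263] → run H
t=19: vr[F=4942/423 H=3335/263] → run F
t=20: vr[F=5966/423 H=3335/263] → run H
t=21: vr[F=5966/423 H=3847/263] → run F
t=22: vr[F=2330/141 H=3847/263] → run H
t=23: vr[F=2330/141] → run F
t=24: (idle)
t=25: (idle)
t=26: (idle)

context switches = 21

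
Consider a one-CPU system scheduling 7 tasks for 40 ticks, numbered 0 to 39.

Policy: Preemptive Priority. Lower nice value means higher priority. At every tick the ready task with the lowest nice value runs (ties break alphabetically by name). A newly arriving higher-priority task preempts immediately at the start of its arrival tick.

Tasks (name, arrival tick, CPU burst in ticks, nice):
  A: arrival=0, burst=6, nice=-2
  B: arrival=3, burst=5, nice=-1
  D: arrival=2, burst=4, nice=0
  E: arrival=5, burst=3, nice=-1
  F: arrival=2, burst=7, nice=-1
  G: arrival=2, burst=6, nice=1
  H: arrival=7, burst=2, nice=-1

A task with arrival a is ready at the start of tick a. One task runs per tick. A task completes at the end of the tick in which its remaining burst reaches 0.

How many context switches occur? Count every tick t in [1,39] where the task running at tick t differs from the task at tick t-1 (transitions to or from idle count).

t=0: ready={A} → run A
t=1: ready={A} → run A
t=2: ready={A,D,F,G} → run A
t=3: ready={A,B,D,F,G} → run A
t=4: ready={A,B,D,F,G} → run A
t=5: ready={A,B,D,E,F,G} → run A
t=6: ready={B,D,E,F,G} → run B
t=7: ready={B,D,E,F,G,H} → run B
t=8: ready={B,D,E,F,G,H} → run B
t=9: ready={B,D,E,F,G,H} → run B
t=10: ready={B,D,E,F,G,H} → run B
t=11: ready={D,E,F,G,H} → run E
t=12: ready={D,E,F,G,H} → run E
t=13: ready={D,E,F,G,H} → run E
t=14: ready={D,F,G,H} → run F
t=15: ready={D,F,G,H} → run F
t=16: ready={D,F,G,H} → run F
t=17: ready={D,F,G,H} → run F
t=18: ready={D,F,G,H} → run F
t=19: ready={D,F,G,H} → run F
t=20: ready={D,F,G,H} → run F
t=21: ready={D,G,H} → run H
t=22: ready={D,G,H} → run H
t=23: ready={D,G} → run D
t=24: ready={D,G} → run D
t=25: ready={D,G} → run D
t=26: ready={D,G} → run D
t=27: ready={G} → run G
t=28: ready={G} → run G
t=29: ready={G} → run G
t=30: ready={G} → run G
t=31: ready={G} → run G
t=32: ready={G} → run G
t=33: (idle)
t=34: (idle)
t=35: (idle)
t=36: (idle)
t=37: (idle)
t=38: (idle)
t=39: (idle)

context switches = 7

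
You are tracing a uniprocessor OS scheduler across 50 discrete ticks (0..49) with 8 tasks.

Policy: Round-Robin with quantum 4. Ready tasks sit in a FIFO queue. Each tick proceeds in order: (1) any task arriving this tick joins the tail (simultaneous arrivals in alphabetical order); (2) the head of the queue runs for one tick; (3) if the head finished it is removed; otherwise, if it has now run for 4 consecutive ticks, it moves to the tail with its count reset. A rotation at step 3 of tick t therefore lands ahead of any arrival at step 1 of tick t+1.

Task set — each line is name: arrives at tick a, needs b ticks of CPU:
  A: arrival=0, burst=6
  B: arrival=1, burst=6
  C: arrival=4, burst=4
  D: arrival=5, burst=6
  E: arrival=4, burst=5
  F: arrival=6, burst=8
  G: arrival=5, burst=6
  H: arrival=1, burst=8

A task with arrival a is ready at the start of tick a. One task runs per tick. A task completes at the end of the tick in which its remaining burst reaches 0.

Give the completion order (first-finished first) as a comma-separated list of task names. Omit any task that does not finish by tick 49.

completion order = A, C, B, H, E, D, G, F

t=0: queue=[A] q_used=0 → run A
t=1: queue=[A,B,H] q_used=1 → run A
t=2: queue=[A,B,H] q_used=2 → run A
t=3: queue=[A,B,H] q_used=3 → run A
t=4: queue=[B,H,A,C,E] q_used=0 → run B
t=5: queue=[B,H,A,C,E,D,G] q_used=1 → run B
t=6: queue=[B,H,A,C,E,D,G,F] q_used=2 → run B
t=7: queue=[B,H,A,C,E,D,G,F] q_used=3 → run B
t=8: queue=[H,A,C,E,D,G,F,B] q_used=0 → run H
t=9: queue=[H,A,C,E,D,G,F,B] q_used=1 → run H
t=10: queue=[H,A,C,E,D,G,F,B] q_used=2 → run H
t=11: queue=[H,A,C,E,D,G,F,B] q_used=3 → run H
t=12: queue=[A,C,E,D,G,F,B,H] q_used=0 → run A
t=13: queue=[A,C,E,D,G,F,B,H] q_used=1 → run A
t=14: queue=[C,E,D,G,F,B,H] q_used=0 → run C
t=15: queue=[C,E,D,G,F,B,H] q_used=1 → run C
t=16: queue=[C,E,D,G,F,B,H] q_used=2 → run C
t=17: queue=[C,E,D,G,F,B,H] q_used=3 → run C
t=18: queue=[E,D,G,F,B,H] q_used=0 → run E
t=19: queue=[E,D,G,F,B,H] q_used=1 → run E
t=20: queue=[E,D,G,F,B,H] q_used=2 → run E
t=21: queue=[E,D,G,F,B,H] q_used=3 → run E
t=22: queue=[D,G,F,B,H,E] q_used=0 → run D
t=23: queue=[D,G,F,B,H,E] q_used=1 → run D
t=24: queue=[D,G,F,B,H,E] q_used=2 → run D
t=25: queue=[D,G,F,B,H,E] q_used=3 → run D
t=26: queue=[G,F,B,H,E,D] q_used=0 → run G
t=27: queue=[G,F,B,H,E,D] q_used=1 → run G
t=28: queue=[G,F,B,H,E,D] q_used=2 → run G
t=29: queue=[G,F,B,H,E,D] q_used=3 → run G
t=30: queue=[F,B,H,E,D,G] q_used=0 → run F
t=31: queue=[F,B,H,E,D,G] q_used=1 → run F
t=32: queue=[F,B,H,E,D,G] q_used=2 → run F
t=33: queue=[F,B,H,E,D,G] q_used=3 → run F
t=34: queue=[B,H,E,D,G,F] q_used=0 → run B
t=35: queue=[B,H,E,D,G,F] q_used=1 → run B
t=36: queue=[H,E,D,G,F] q_used=0 → run H
t=37: queue=[H,E,D,G,F] q_used=1 → run H
t=38: queue=[H,E,D,G,F] q_used=2 → run H
t=39: queue=[H,E,D,G,F] q_used=3 → run H
t=40: queue=[E,D,G,F] q_used=0 → run E
t=41: queue=[D,G,F] q_used=0 → run D
t=42: queue=[D,G,F] q_used=1 → run D
t=43: queue=[G,F] q_used=0 → run G
t=44: queue=[G,F] q_used=1 → run G
t=45: queue=[F] q_used=0 → run F
t=46: queue=[F] q_used=1 → run F
t=47: queue=[F] q_used=2 → run F
t=48: queue=[F] q_used=3 → run F
t=49: (idle)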